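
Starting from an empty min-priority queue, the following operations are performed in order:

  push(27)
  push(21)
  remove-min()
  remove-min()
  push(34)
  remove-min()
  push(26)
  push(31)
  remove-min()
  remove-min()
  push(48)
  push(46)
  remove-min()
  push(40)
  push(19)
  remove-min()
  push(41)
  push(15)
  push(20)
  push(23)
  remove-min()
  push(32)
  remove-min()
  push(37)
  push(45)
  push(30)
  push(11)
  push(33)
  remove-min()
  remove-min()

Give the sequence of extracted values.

insert 27 → {27}
insert 21 → {21, 27}
remove-min → 21; now {27}
remove-min → 27; now {}
insert 34 → {34}
remove-min → 34; now {}
insert 26 → {26}
insert 31 → {26, 31}
remove-min → 26; now {31}
remove-min → 31; now {}
insert 48 → {48}
insert 46 → {46, 48}
remove-min → 46; now {48}
insert 40 → {40, 48}
insert 19 → {19, 40, 48}
remove-min → 19; now {40, 48}
insert 41 → {40, 41, 48}
insert 15 → {15, 40, 41, 48}
insert 20 → {15, 20, 40, 41, 48}
insert 23 → {15, 20, 23, 40, 41, 48}
remove-min → 15; now {20, 23, 40, 41, 48}
insert 32 → {20, 23, 32, 40, 41, 48}
remove-min → 20; now {23, 32, 40, 41, 48}
insert 37 → {23, 32, 37, 40, 41, 48}
insert 45 → {23, 32, 37, 40, 41, 45, 48}
insert 30 → {23, 30, 32, 37, 40, 41, 45, 48}
insert 11 → {11, 23, 30, 32, 37, 40, 41, 45, 48}
insert 33 → {11, 23, 30, 32, 33, 37, 40, 41, 45, 48}
remove-min → 11; now {23, 30, 32, 33, 37, 40, 41, 45, 48}
remove-min → 23; now {30, 32, 33, 37, 40, 41, 45, 48}

21, 27, 34, 26, 31, 46, 19, 15, 20, 11, 23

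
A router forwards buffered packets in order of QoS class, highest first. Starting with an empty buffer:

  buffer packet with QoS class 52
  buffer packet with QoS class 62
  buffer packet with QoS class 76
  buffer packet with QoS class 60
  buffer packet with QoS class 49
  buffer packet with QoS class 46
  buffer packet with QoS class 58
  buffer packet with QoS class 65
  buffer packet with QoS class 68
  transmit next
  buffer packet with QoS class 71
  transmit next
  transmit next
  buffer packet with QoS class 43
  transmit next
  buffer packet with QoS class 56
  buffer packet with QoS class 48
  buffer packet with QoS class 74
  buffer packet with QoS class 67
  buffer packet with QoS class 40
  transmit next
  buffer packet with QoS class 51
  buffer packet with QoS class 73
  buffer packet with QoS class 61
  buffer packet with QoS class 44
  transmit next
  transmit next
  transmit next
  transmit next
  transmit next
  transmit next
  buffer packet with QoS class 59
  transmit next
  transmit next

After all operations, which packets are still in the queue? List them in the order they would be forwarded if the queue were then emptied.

52 → 51 → 49 → 48 → 46 → 44 → 43 → 40

insert 52 → {52}
insert 62 → {62, 52}
insert 76 → {76, 62, 52}
insert 60 → {76, 62, 60, 52}
insert 49 → {76, 62, 60, 52, 49}
insert 46 → {76, 62, 60, 52, 49, 46}
insert 58 → {76, 62, 60, 58, 52, 49, 46}
insert 65 → {76, 65, 62, 60, 58, 52, 49, 46}
insert 68 → {76, 68, 65, 62, 60, 58, 52, 49, 46}
transmit next → 76; now {68, 65, 62, 60, 58, 52, 49, 46}
insert 71 → {71, 68, 65, 62, 60, 58, 52, 49, 46}
transmit next → 71; now {68, 65, 62, 60, 58, 52, 49, 46}
transmit next → 68; now {65, 62, 60, 58, 52, 49, 46}
insert 43 → {65, 62, 60, 58, 52, 49, 46, 43}
transmit next → 65; now {62, 60, 58, 52, 49, 46, 43}
insert 56 → {62, 60, 58, 56, 52, 49, 46, 43}
insert 48 → {62, 60, 58, 56, 52, 49, 48, 46, 43}
insert 74 → {74, 62, 60, 58, 56, 52, 49, 48, 46, 43}
insert 67 → {74, 67, 62, 60, 58, 56, 52, 49, 48, 46, 43}
insert 40 → {74, 67, 62, 60, 58, 56, 52, 49, 48, 46, 43, 40}
transmit next → 74; now {67, 62, 60, 58, 56, 52, 49, 48, 46, 43, 40}
insert 51 → {67, 62, 60, 58, 56, 52, 51, 49, 48, 46, 43, 40}
insert 73 → {73, 67, 62, 60, 58, 56, 52, 51, 49, 48, 46, 43, 40}
insert 61 → {73, 67, 62, 61, 60, 58, 56, 52, 51, 49, 48, 46, 43, 40}
insert 44 → {73, 67, 62, 61, 60, 58, 56, 52, 51, 49, 48, 46, 44, 43, 40}
transmit next → 73; now {67, 62, 61, 60, 58, 56, 52, 51, 49, 48, 46, 44, 43, 40}
transmit next → 67; now {62, 61, 60, 58, 56, 52, 51, 49, 48, 46, 44, 43, 40}
transmit next → 62; now {61, 60, 58, 56, 52, 51, 49, 48, 46, 44, 43, 40}
transmit next → 61; now {60, 58, 56, 52, 51, 49, 48, 46, 44, 43, 40}
transmit next → 60; now {58, 56, 52, 51, 49, 48, 46, 44, 43, 40}
transmit next → 58; now {56, 52, 51, 49, 48, 46, 44, 43, 40}
insert 59 → {59, 56, 52, 51, 49, 48, 46, 44, 43, 40}
transmit next → 59; now {56, 52, 51, 49, 48, 46, 44, 43, 40}
transmit next → 56; now {52, 51, 49, 48, 46, 44, 43, 40}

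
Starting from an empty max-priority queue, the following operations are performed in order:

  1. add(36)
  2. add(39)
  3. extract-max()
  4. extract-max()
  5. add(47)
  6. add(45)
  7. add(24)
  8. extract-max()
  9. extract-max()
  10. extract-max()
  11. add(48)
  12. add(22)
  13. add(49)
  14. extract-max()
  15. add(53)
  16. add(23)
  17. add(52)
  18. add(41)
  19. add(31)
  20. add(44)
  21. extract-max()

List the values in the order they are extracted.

insert 36 → {36}
insert 39 → {39, 36}
extract-max → 39; now {36}
extract-max → 36; now {}
insert 47 → {47}
insert 45 → {47, 45}
insert 24 → {47, 45, 24}
extract-max → 47; now {45, 24}
extract-max → 45; now {24}
extract-max → 24; now {}
insert 48 → {48}
insert 22 → {48, 22}
insert 49 → {49, 48, 22}
extract-max → 49; now {48, 22}
insert 53 → {53, 48, 22}
insert 23 → {53, 48, 23, 22}
insert 52 → {53, 52, 48, 23, 22}
insert 41 → {53, 52, 48, 41, 23, 22}
insert 31 → {53, 52, 48, 41, 31, 23, 22}
insert 44 → {53, 52, 48, 44, 41, 31, 23, 22}
extract-max → 53; now {52, 48, 44, 41, 31, 23, 22}

39 → 36 → 47 → 45 → 24 → 49 → 53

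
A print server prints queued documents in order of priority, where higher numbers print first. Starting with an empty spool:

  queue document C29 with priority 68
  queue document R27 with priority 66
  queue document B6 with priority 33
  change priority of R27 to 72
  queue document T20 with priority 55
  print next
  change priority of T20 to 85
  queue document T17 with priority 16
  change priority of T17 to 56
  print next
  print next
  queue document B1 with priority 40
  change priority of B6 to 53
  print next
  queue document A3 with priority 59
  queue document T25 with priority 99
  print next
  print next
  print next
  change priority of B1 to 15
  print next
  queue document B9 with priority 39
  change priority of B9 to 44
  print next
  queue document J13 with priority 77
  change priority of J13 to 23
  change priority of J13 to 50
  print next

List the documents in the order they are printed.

R27, T20, C29, T17, T25, A3, B6, B1, B9, J13

add C29 (priority 68) → {C29:68}
add R27 (priority 66) → {C29:68, R27:66}
add B6 (priority 33) → {C29:68, R27:66, B6:33}
update R27 to priority 72 → {R27:72, C29:68, B6:33}
add T20 (priority 55) → {R27:72, C29:68, T20:55, B6:33}
print next → R27; now {C29:68, T20:55, B6:33}
update T20 to priority 85 → {T20:85, C29:68, B6:33}
add T17 (priority 16) → {T20:85, C29:68, B6:33, T17:16}
update T17 to priority 56 → {T20:85, C29:68, T17:56, B6:33}
print next → T20; now {C29:68, T17:56, B6:33}
print next → C29; now {T17:56, B6:33}
add B1 (priority 40) → {T17:56, B1:40, B6:33}
update B6 to priority 53 → {T17:56, B6:53, B1:40}
print next → T17; now {B6:53, B1:40}
add A3 (priority 59) → {A3:59, B6:53, B1:40}
add T25 (priority 99) → {T25:99, A3:59, B6:53, B1:40}
print next → T25; now {A3:59, B6:53, B1:40}
print next → A3; now {B6:53, B1:40}
print next → B6; now {B1:40}
update B1 to priority 15 → {B1:15}
print next → B1; now {}
add B9 (priority 39) → {B9:39}
update B9 to priority 44 → {B9:44}
print next → B9; now {}
add J13 (priority 77) → {J13:77}
update J13 to priority 23 → {J13:23}
update J13 to priority 50 → {J13:50}
print next → J13; now {}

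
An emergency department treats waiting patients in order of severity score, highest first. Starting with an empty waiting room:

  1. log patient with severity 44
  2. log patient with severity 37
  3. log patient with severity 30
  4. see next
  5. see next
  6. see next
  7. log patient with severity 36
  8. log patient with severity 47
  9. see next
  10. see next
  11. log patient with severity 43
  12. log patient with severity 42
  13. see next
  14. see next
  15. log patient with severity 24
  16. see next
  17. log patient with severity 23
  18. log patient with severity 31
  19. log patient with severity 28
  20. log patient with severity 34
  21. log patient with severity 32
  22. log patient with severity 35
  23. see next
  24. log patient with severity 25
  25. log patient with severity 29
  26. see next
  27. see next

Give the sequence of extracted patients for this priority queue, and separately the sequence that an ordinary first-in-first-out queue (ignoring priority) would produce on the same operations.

priority queue: 44, 37, 30, 47, 36, 43, 42, 24, 35, 34, 32; FIFO queue: [44, 37, 30, 36, 47, 43, 42, 24, 23, 31, 28]

insert 44 → {44}
insert 37 → {44, 37}
insert 30 → {44, 37, 30}
see next → 44; now {37, 30}
see next → 37; now {30}
see next → 30; now {}
insert 36 → {36}
insert 47 → {47, 36}
see next → 47; now {36}
see next → 36; now {}
insert 43 → {43}
insert 42 → {43, 42}
see next → 43; now {42}
see next → 42; now {}
insert 24 → {24}
see next → 24; now {}
insert 23 → {23}
insert 31 → {31, 23}
insert 28 → {31, 28, 23}
insert 34 → {34, 31, 28, 23}
insert 32 → {34, 32, 31, 28, 23}
insert 35 → {35, 34, 32, 31, 28, 23}
see next → 35; now {34, 32, 31, 28, 23}
insert 25 → {34, 32, 31, 28, 25, 23}
insert 29 → {34, 32, 31, 29, 28, 25, 23}
see next → 34; now {32, 31, 29, 28, 25, 23}
see next → 32; now {31, 29, 28, 25, 23}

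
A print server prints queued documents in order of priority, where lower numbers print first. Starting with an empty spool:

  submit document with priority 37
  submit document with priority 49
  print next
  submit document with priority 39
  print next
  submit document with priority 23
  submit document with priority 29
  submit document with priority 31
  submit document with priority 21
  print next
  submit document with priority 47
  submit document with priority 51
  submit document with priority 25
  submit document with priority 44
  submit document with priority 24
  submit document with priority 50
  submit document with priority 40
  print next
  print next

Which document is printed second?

insert 37 → {37}
insert 49 → {37, 49}
print next → 37; now {49}
insert 39 → {39, 49}
print next → 39; now {49}
insert 23 → {23, 49}
insert 29 → {23, 29, 49}
insert 31 → {23, 29, 31, 49}
insert 21 → {21, 23, 29, 31, 49}
print next → 21; now {23, 29, 31, 49}
insert 47 → {23, 29, 31, 47, 49}
insert 51 → {23, 29, 31, 47, 49, 51}
insert 25 → {23, 25, 29, 31, 47, 49, 51}
insert 44 → {23, 25, 29, 31, 44, 47, 49, 51}
insert 24 → {23, 24, 25, 29, 31, 44, 47, 49, 51}
insert 50 → {23, 24, 25, 29, 31, 44, 47, 49, 50, 51}
insert 40 → {23, 24, 25, 29, 31, 40, 44, 47, 49, 50, 51}
print next → 23; now {24, 25, 29, 31, 40, 44, 47, 49, 50, 51}
print next → 24; now {25, 29, 31, 40, 44, 47, 49, 50, 51}

39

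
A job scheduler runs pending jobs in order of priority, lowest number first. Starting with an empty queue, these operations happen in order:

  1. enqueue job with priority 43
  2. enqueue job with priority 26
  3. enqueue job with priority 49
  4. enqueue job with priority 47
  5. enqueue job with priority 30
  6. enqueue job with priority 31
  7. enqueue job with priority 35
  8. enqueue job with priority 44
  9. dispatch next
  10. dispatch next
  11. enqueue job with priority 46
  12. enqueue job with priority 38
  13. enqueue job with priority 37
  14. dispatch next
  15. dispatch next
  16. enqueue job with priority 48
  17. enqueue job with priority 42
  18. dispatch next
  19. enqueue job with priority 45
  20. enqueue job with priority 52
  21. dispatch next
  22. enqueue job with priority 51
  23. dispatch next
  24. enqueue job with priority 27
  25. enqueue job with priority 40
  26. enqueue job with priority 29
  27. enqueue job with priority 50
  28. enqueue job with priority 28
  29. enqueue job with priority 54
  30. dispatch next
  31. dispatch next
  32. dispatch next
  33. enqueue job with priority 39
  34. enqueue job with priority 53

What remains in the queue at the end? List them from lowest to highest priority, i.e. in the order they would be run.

39 → 40 → 43 → 44 → 45 → 46 → 47 → 48 → 49 → 50 → 51 → 52 → 53 → 54

insert 43 → {43}
insert 26 → {26, 43}
insert 49 → {26, 43, 49}
insert 47 → {26, 43, 47, 49}
insert 30 → {26, 30, 43, 47, 49}
insert 31 → {26, 30, 31, 43, 47, 49}
insert 35 → {26, 30, 31, 35, 43, 47, 49}
insert 44 → {26, 30, 31, 35, 43, 44, 47, 49}
dispatch next → 26; now {30, 31, 35, 43, 44, 47, 49}
dispatch next → 30; now {31, 35, 43, 44, 47, 49}
insert 46 → {31, 35, 43, 44, 46, 47, 49}
insert 38 → {31, 35, 38, 43, 44, 46, 47, 49}
insert 37 → {31, 35, 37, 38, 43, 44, 46, 47, 49}
dispatch next → 31; now {35, 37, 38, 43, 44, 46, 47, 49}
dispatch next → 35; now {37, 38, 43, 44, 46, 47, 49}
insert 48 → {37, 38, 43, 44, 46, 47, 48, 49}
insert 42 → {37, 38, 42, 43, 44, 46, 47, 48, 49}
dispatch next → 37; now {38, 42, 43, 44, 46, 47, 48, 49}
insert 45 → {38, 42, 43, 44, 45, 46, 47, 48, 49}
insert 52 → {38, 42, 43, 44, 45, 46, 47, 48, 49, 52}
dispatch next → 38; now {42, 43, 44, 45, 46, 47, 48, 49, 52}
insert 51 → {42, 43, 44, 45, 46, 47, 48, 49, 51, 52}
dispatch next → 42; now {43, 44, 45, 46, 47, 48, 49, 51, 52}
insert 27 → {27, 43, 44, 45, 46, 47, 48, 49, 51, 52}
insert 40 → {27, 40, 43, 44, 45, 46, 47, 48, 49, 51, 52}
insert 29 → {27, 29, 40, 43, 44, 45, 46, 47, 48, 49, 51, 52}
insert 50 → {27, 29, 40, 43, 44, 45, 46, 47, 48, 49, 50, 51, 52}
insert 28 → {27, 28, 29, 40, 43, 44, 45, 46, 47, 48, 49, 50, 51, 52}
insert 54 → {27, 28, 29, 40, 43, 44, 45, 46, 47, 48, 49, 50, 51, 52, 54}
dispatch next → 27; now {28, 29, 40, 43, 44, 45, 46, 47, 48, 49, 50, 51, 52, 54}
dispatch next → 28; now {29, 40, 43, 44, 45, 46, 47, 48, 49, 50, 51, 52, 54}
dispatch next → 29; now {40, 43, 44, 45, 46, 47, 48, 49, 50, 51, 52, 54}
insert 39 → {39, 40, 43, 44, 45, 46, 47, 48, 49, 50, 51, 52, 54}
insert 53 → {39, 40, 43, 44, 45, 46, 47, 48, 49, 50, 51, 52, 53, 54}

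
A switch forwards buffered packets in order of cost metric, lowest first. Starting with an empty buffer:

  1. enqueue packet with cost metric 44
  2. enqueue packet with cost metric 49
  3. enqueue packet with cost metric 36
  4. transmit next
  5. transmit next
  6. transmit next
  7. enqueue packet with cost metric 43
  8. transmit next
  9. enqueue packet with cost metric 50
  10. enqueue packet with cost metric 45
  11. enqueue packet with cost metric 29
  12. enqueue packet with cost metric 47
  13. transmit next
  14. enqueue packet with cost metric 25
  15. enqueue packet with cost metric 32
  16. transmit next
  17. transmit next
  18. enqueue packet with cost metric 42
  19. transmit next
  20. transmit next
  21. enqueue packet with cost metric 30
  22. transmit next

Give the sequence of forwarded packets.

insert 44 → {44}
insert 49 → {44, 49}
insert 36 → {36, 44, 49}
transmit next → 36; now {44, 49}
transmit next → 44; now {49}
transmit next → 49; now {}
insert 43 → {43}
transmit next → 43; now {}
insert 50 → {50}
insert 45 → {45, 50}
insert 29 → {29, 45, 50}
insert 47 → {29, 45, 47, 50}
transmit next → 29; now {45, 47, 50}
insert 25 → {25, 45, 47, 50}
insert 32 → {25, 32, 45, 47, 50}
transmit next → 25; now {32, 45, 47, 50}
transmit next → 32; now {45, 47, 50}
insert 42 → {42, 45, 47, 50}
transmit next → 42; now {45, 47, 50}
transmit next → 45; now {47, 50}
insert 30 → {30, 47, 50}
transmit next → 30; now {47, 50}

[36, 44, 49, 43, 29, 25, 32, 42, 45, 30]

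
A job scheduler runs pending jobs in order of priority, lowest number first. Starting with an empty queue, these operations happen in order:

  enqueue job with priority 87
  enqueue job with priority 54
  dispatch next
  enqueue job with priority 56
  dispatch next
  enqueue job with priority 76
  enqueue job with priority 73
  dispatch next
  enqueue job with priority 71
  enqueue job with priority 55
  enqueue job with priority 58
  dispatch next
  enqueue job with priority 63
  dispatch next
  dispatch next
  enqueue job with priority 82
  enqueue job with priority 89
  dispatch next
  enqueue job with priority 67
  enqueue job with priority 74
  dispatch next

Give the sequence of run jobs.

insert 87 → {87}
insert 54 → {54, 87}
dispatch next → 54; now {87}
insert 56 → {56, 87}
dispatch next → 56; now {87}
insert 76 → {76, 87}
insert 73 → {73, 76, 87}
dispatch next → 73; now {76, 87}
insert 71 → {71, 76, 87}
insert 55 → {55, 71, 76, 87}
insert 58 → {55, 58, 71, 76, 87}
dispatch next → 55; now {58, 71, 76, 87}
insert 63 → {58, 63, 71, 76, 87}
dispatch next → 58; now {63, 71, 76, 87}
dispatch next → 63; now {71, 76, 87}
insert 82 → {71, 76, 82, 87}
insert 89 → {71, 76, 82, 87, 89}
dispatch next → 71; now {76, 82, 87, 89}
insert 67 → {67, 76, 82, 87, 89}
insert 74 → {67, 74, 76, 82, 87, 89}
dispatch next → 67; now {74, 76, 82, 87, 89}

54, 56, 73, 55, 58, 63, 71, 67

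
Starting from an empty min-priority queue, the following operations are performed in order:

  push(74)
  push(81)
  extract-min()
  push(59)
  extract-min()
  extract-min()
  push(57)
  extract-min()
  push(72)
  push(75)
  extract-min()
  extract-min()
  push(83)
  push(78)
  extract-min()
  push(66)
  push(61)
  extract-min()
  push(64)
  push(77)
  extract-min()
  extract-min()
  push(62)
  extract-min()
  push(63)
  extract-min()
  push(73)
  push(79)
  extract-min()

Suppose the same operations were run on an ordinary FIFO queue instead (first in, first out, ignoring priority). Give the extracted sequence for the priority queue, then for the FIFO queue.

priority queue: 74, 59, 81, 57, 72, 75, 78, 61, 64, 66, 62, 63, 73; FIFO queue: 74, 81, 59, 57, 72, 75, 83, 78, 66, 61, 64, 77, 62

insert 74 → {74}
insert 81 → {74, 81}
extract-min → 74; now {81}
insert 59 → {59, 81}
extract-min → 59; now {81}
extract-min → 81; now {}
insert 57 → {57}
extract-min → 57; now {}
insert 72 → {72}
insert 75 → {72, 75}
extract-min → 72; now {75}
extract-min → 75; now {}
insert 83 → {83}
insert 78 → {78, 83}
extract-min → 78; now {83}
insert 66 → {66, 83}
insert 61 → {61, 66, 83}
extract-min → 61; now {66, 83}
insert 64 → {64, 66, 83}
insert 77 → {64, 66, 77, 83}
extract-min → 64; now {66, 77, 83}
extract-min → 66; now {77, 83}
insert 62 → {62, 77, 83}
extract-min → 62; now {77, 83}
insert 63 → {63, 77, 83}
extract-min → 63; now {77, 83}
insert 73 → {73, 77, 83}
insert 79 → {73, 77, 79, 83}
extract-min → 73; now {77, 79, 83}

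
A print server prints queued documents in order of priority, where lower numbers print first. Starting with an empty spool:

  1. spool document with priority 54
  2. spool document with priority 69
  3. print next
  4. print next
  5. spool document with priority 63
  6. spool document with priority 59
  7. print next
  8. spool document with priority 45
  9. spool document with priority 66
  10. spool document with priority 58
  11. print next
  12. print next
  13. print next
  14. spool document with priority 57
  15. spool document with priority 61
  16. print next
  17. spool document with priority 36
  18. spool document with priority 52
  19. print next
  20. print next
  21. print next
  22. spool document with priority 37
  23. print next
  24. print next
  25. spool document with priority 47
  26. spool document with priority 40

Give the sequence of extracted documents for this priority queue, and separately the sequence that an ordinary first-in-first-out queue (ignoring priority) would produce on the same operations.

priority queue: 54 → 69 → 59 → 45 → 58 → 63 → 57 → 36 → 52 → 61 → 37 → 66; FIFO queue: 54 → 69 → 63 → 59 → 45 → 66 → 58 → 57 → 61 → 36 → 52 → 37

insert 54 → {54}
insert 69 → {54, 69}
print next → 54; now {69}
print next → 69; now {}
insert 63 → {63}
insert 59 → {59, 63}
print next → 59; now {63}
insert 45 → {45, 63}
insert 66 → {45, 63, 66}
insert 58 → {45, 58, 63, 66}
print next → 45; now {58, 63, 66}
print next → 58; now {63, 66}
print next → 63; now {66}
insert 57 → {57, 66}
insert 61 → {57, 61, 66}
print next → 57; now {61, 66}
insert 36 → {36, 61, 66}
insert 52 → {36, 52, 61, 66}
print next → 36; now {52, 61, 66}
print next → 52; now {61, 66}
print next → 61; now {66}
insert 37 → {37, 66}
print next → 37; now {66}
print next → 66; now {}
insert 47 → {47}
insert 40 → {40, 47}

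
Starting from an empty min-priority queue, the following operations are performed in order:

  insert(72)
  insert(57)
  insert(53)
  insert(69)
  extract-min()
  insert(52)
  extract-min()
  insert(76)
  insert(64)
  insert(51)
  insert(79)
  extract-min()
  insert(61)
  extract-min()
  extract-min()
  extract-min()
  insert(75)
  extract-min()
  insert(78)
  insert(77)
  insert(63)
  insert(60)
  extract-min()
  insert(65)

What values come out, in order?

53 → 52 → 51 → 57 → 61 → 64 → 69 → 60

insert 72 → {72}
insert 57 → {57, 72}
insert 53 → {53, 57, 72}
insert 69 → {53, 57, 69, 72}
extract-min → 53; now {57, 69, 72}
insert 52 → {52, 57, 69, 72}
extract-min → 52; now {57, 69, 72}
insert 76 → {57, 69, 72, 76}
insert 64 → {57, 64, 69, 72, 76}
insert 51 → {51, 57, 64, 69, 72, 76}
insert 79 → {51, 57, 64, 69, 72, 76, 79}
extract-min → 51; now {57, 64, 69, 72, 76, 79}
insert 61 → {57, 61, 64, 69, 72, 76, 79}
extract-min → 57; now {61, 64, 69, 72, 76, 79}
extract-min → 61; now {64, 69, 72, 76, 79}
extract-min → 64; now {69, 72, 76, 79}
insert 75 → {69, 72, 75, 76, 79}
extract-min → 69; now {72, 75, 76, 79}
insert 78 → {72, 75, 76, 78, 79}
insert 77 → {72, 75, 76, 77, 78, 79}
insert 63 → {63, 72, 75, 76, 77, 78, 79}
insert 60 → {60, 63, 72, 75, 76, 77, 78, 79}
extract-min → 60; now {63, 72, 75, 76, 77, 78, 79}
insert 65 → {63, 65, 72, 75, 76, 77, 78, 79}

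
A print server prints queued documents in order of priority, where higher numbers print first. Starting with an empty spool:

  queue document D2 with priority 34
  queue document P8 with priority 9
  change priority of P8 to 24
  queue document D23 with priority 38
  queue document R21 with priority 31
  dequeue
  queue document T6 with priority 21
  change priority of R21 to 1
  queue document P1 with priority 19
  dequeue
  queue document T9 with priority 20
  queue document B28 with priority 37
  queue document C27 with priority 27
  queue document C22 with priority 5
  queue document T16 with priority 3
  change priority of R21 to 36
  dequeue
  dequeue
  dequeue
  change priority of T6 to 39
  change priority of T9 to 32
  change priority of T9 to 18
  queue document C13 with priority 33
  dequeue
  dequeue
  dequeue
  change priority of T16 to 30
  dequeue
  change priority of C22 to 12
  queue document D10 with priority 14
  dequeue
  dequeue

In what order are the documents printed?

D23, D2, B28, R21, C27, T6, C13, P8, T16, P1, T9

add D2 (priority 34) → {D2:34}
add P8 (priority 9) → {D2:34, P8:9}
update P8 to priority 24 → {D2:34, P8:24}
add D23 (priority 38) → {D23:38, D2:34, P8:24}
add R21 (priority 31) → {D23:38, D2:34, R21:31, P8:24}
dequeue → D23; now {D2:34, R21:31, P8:24}
add T6 (priority 21) → {D2:34, R21:31, P8:24, T6:21}
update R21 to priority 1 → {D2:34, P8:24, T6:21, R21:1}
add P1 (priority 19) → {D2:34, P8:24, T6:21, P1:19, R21:1}
dequeue → D2; now {P8:24, T6:21, P1:19, R21:1}
add T9 (priority 20) → {P8:24, T6:21, T9:20, P1:19, R21:1}
add B28 (priority 37) → {B28:37, P8:24, T6:21, T9:20, P1:19, R21:1}
add C27 (priority 27) → {B28:37, C27:27, P8:24, T6:21, T9:20, P1:19, R21:1}
add C22 (priority 5) → {B28:37, C27:27, P8:24, T6:21, T9:20, P1:19, C22:5, R21:1}
add T16 (priority 3) → {B28:37, C27:27, P8:24, T6:21, T9:20, P1:19, C22:5, T16:3, R21:1}
update R21 to priority 36 → {B28:37, R21:36, C27:27, P8:24, T6:21, T9:20, P1:19, C22:5, T16:3}
dequeue → B28; now {R21:36, C27:27, P8:24, T6:21, T9:20, P1:19, C22:5, T16:3}
dequeue → R21; now {C27:27, P8:24, T6:21, T9:20, P1:19, C22:5, T16:3}
dequeue → C27; now {P8:24, T6:21, T9:20, P1:19, C22:5, T16:3}
update T6 to priority 39 → {T6:39, P8:24, T9:20, P1:19, C22:5, T16:3}
update T9 to priority 32 → {T6:39, T9:32, P8:24, P1:19, C22:5, T16:3}
update T9 to priority 18 → {T6:39, P8:24, P1:19, T9:18, C22:5, T16:3}
add C13 (priority 33) → {T6:39, C13:33, P8:24, P1:19, T9:18, C22:5, T16:3}
dequeue → T6; now {C13:33, P8:24, P1:19, T9:18, C22:5, T16:3}
dequeue → C13; now {P8:24, P1:19, T9:18, C22:5, T16:3}
dequeue → P8; now {P1:19, T9:18, C22:5, T16:3}
update T16 to priority 30 → {T16:30, P1:19, T9:18, C22:5}
dequeue → T16; now {P1:19, T9:18, C22:5}
update C22 to priority 12 → {P1:19, T9:18, C22:12}
add D10 (priority 14) → {P1:19, T9:18, D10:14, C22:12}
dequeue → P1; now {T9:18, D10:14, C22:12}
dequeue → T9; now {D10:14, C22:12}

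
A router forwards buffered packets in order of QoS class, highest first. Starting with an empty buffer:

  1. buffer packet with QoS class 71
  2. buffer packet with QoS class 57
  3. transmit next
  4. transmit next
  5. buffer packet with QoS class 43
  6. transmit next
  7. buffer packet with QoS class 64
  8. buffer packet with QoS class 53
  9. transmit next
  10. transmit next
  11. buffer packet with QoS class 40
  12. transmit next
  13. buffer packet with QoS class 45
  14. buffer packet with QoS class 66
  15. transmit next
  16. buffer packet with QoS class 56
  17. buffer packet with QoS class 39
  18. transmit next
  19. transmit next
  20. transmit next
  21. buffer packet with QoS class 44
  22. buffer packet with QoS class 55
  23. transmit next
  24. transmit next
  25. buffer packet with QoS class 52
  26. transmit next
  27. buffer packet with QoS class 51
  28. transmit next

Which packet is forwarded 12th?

44

insert 71 → {71}
insert 57 → {71, 57}
transmit next → 71; now {57}
transmit next → 57; now {}
insert 43 → {43}
transmit next → 43; now {}
insert 64 → {64}
insert 53 → {64, 53}
transmit next → 64; now {53}
transmit next → 53; now {}
insert 40 → {40}
transmit next → 40; now {}
insert 45 → {45}
insert 66 → {66, 45}
transmit next → 66; now {45}
insert 56 → {56, 45}
insert 39 → {56, 45, 39}
transmit next → 56; now {45, 39}
transmit next → 45; now {39}
transmit next → 39; now {}
insert 44 → {44}
insert 55 → {55, 44}
transmit next → 55; now {44}
transmit next → 44; now {}
insert 52 → {52}
transmit next → 52; now {}
insert 51 → {51}
transmit next → 51; now {}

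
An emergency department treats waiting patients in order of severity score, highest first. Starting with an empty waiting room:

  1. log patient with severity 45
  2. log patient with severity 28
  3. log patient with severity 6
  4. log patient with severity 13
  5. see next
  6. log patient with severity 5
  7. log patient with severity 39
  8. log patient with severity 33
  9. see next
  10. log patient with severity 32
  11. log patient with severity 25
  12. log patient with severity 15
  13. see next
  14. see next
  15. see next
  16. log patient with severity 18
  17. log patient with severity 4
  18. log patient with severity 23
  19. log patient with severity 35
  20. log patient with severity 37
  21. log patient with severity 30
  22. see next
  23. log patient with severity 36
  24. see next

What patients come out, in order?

insert 45 → {45}
insert 28 → {45, 28}
insert 6 → {45, 28, 6}
insert 13 → {45, 28, 13, 6}
see next → 45; now {28, 13, 6}
insert 5 → {28, 13, 6, 5}
insert 39 → {39, 28, 13, 6, 5}
insert 33 → {39, 33, 28, 13, 6, 5}
see next → 39; now {33, 28, 13, 6, 5}
insert 32 → {33, 32, 28, 13, 6, 5}
insert 25 → {33, 32, 28, 25, 13, 6, 5}
insert 15 → {33, 32, 28, 25, 15, 13, 6, 5}
see next → 33; now {32, 28, 25, 15, 13, 6, 5}
see next → 32; now {28, 25, 15, 13, 6, 5}
see next → 28; now {25, 15, 13, 6, 5}
insert 18 → {25, 18, 15, 13, 6, 5}
insert 4 → {25, 18, 15, 13, 6, 5, 4}
insert 23 → {25, 23, 18, 15, 13, 6, 5, 4}
insert 35 → {35, 25, 23, 18, 15, 13, 6, 5, 4}
insert 37 → {37, 35, 25, 23, 18, 15, 13, 6, 5, 4}
insert 30 → {37, 35, 30, 25, 23, 18, 15, 13, 6, 5, 4}
see next → 37; now {35, 30, 25, 23, 18, 15, 13, 6, 5, 4}
insert 36 → {36, 35, 30, 25, 23, 18, 15, 13, 6, 5, 4}
see next → 36; now {35, 30, 25, 23, 18, 15, 13, 6, 5, 4}

[45, 39, 33, 32, 28, 37, 36]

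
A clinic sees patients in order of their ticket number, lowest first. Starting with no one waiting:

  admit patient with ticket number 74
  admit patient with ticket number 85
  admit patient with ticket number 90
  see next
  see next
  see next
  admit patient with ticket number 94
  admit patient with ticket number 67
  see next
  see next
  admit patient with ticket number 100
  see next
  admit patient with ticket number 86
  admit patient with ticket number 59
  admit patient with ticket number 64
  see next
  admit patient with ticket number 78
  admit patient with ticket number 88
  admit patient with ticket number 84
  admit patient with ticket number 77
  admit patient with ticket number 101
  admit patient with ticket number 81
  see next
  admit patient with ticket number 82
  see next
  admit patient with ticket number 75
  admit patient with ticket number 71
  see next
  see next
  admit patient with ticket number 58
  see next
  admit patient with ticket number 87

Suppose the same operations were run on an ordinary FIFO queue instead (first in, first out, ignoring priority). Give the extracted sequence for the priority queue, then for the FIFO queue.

insert 74 → {74}
insert 85 → {74, 85}
insert 90 → {74, 85, 90}
see next → 74; now {85, 90}
see next → 85; now {90}
see next → 90; now {}
insert 94 → {94}
insert 67 → {67, 94}
see next → 67; now {94}
see next → 94; now {}
insert 100 → {100}
see next → 100; now {}
insert 86 → {86}
insert 59 → {59, 86}
insert 64 → {59, 64, 86}
see next → 59; now {64, 86}
insert 78 → {64, 78, 86}
insert 88 → {64, 78, 86, 88}
insert 84 → {64, 78, 84, 86, 88}
insert 77 → {64, 77, 78, 84, 86, 88}
insert 101 → {64, 77, 78, 84, 86, 88, 101}
insert 81 → {64, 77, 78, 81, 84, 86, 88, 101}
see next → 64; now {77, 78, 81, 84, 86, 88, 101}
insert 82 → {77, 78, 81, 82, 84, 86, 88, 101}
see next → 77; now {78, 81, 82, 84, 86, 88, 101}
insert 75 → {75, 78, 81, 82, 84, 86, 88, 101}
insert 71 → {71, 75, 78, 81, 82, 84, 86, 88, 101}
see next → 71; now {75, 78, 81, 82, 84, 86, 88, 101}
see next → 75; now {78, 81, 82, 84, 86, 88, 101}
insert 58 → {58, 78, 81, 82, 84, 86, 88, 101}
see next → 58; now {78, 81, 82, 84, 86, 88, 101}
insert 87 → {78, 81, 82, 84, 86, 87, 88, 101}

priority queue: 74 → 85 → 90 → 67 → 94 → 100 → 59 → 64 → 77 → 71 → 75 → 58; FIFO queue: [74, 85, 90, 94, 67, 100, 86, 59, 64, 78, 88, 84]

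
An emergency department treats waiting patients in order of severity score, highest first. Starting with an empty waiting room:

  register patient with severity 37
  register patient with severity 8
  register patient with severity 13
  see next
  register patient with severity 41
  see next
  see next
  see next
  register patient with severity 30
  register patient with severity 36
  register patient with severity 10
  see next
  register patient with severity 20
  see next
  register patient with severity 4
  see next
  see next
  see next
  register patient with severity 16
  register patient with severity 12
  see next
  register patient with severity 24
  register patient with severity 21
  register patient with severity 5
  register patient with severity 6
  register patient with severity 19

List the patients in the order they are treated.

insert 37 → {37}
insert 8 → {37, 8}
insert 13 → {37, 13, 8}
see next → 37; now {13, 8}
insert 41 → {41, 13, 8}
see next → 41; now {13, 8}
see next → 13; now {8}
see next → 8; now {}
insert 30 → {30}
insert 36 → {36, 30}
insert 10 → {36, 30, 10}
see next → 36; now {30, 10}
insert 20 → {30, 20, 10}
see next → 30; now {20, 10}
insert 4 → {20, 10, 4}
see next → 20; now {10, 4}
see next → 10; now {4}
see next → 4; now {}
insert 16 → {16}
insert 12 → {16, 12}
see next → 16; now {12}
insert 24 → {24, 12}
insert 21 → {24, 21, 12}
insert 5 → {24, 21, 12, 5}
insert 6 → {24, 21, 12, 6, 5}
insert 19 → {24, 21, 19, 12, 6, 5}

[37, 41, 13, 8, 36, 30, 20, 10, 4, 16]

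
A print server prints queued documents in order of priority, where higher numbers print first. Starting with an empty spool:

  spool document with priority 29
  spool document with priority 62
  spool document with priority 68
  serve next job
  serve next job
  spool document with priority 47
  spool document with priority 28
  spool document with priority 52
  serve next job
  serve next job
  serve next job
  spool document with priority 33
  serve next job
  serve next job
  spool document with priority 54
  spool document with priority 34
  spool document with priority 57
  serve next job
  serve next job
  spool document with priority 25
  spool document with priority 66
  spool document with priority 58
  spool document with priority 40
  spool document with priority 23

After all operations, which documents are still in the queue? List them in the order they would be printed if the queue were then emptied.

insert 29 → {29}
insert 62 → {62, 29}
insert 68 → {68, 62, 29}
serve next job → 68; now {62, 29}
serve next job → 62; now {29}
insert 47 → {47, 29}
insert 28 → {47, 29, 28}
insert 52 → {52, 47, 29, 28}
serve next job → 52; now {47, 29, 28}
serve next job → 47; now {29, 28}
serve next job → 29; now {28}
insert 33 → {33, 28}
serve next job → 33; now {28}
serve next job → 28; now {}
insert 54 → {54}
insert 34 → {54, 34}
insert 57 → {57, 54, 34}
serve next job → 57; now {54, 34}
serve next job → 54; now {34}
insert 25 → {34, 25}
insert 66 → {66, 34, 25}
insert 58 → {66, 58, 34, 25}
insert 40 → {66, 58, 40, 34, 25}
insert 23 → {66, 58, 40, 34, 25, 23}

66, 58, 40, 34, 25, 23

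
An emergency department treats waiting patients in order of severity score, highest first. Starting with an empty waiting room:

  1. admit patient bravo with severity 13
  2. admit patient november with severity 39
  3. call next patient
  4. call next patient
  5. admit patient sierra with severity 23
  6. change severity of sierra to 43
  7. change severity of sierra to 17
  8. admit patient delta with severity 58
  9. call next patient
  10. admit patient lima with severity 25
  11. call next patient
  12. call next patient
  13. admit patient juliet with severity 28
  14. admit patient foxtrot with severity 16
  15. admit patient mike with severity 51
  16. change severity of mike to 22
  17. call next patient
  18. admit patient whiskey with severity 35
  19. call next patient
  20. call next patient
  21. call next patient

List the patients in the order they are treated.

add bravo (severity 13) → {bravo:13}
add november (severity 39) → {november:39, bravo:13}
call next patient → november; now {bravo:13}
call next patient → bravo; now {}
add sierra (severity 23) → {sierra:23}
update sierra to severity 43 → {sierra:43}
update sierra to severity 17 → {sierra:17}
add delta (severity 58) → {delta:58, sierra:17}
call next patient → delta; now {sierra:17}
add lima (severity 25) → {lima:25, sierra:17}
call next patient → lima; now {sierra:17}
call next patient → sierra; now {}
add juliet (severity 28) → {juliet:28}
add foxtrot (severity 16) → {juliet:28, foxtrot:16}
add mike (severity 51) → {mike:51, juliet:28, foxtrot:16}
update mike to severity 22 → {juliet:28, mike:22, foxtrot:16}
call next patient → juliet; now {mike:22, foxtrot:16}
add whiskey (severity 35) → {whiskey:35, mike:22, foxtrot:16}
call next patient → whiskey; now {mike:22, foxtrot:16}
call next patient → mike; now {foxtrot:16}
call next patient → foxtrot; now {}

[november, bravo, delta, lima, sierra, juliet, whiskey, mike, foxtrot]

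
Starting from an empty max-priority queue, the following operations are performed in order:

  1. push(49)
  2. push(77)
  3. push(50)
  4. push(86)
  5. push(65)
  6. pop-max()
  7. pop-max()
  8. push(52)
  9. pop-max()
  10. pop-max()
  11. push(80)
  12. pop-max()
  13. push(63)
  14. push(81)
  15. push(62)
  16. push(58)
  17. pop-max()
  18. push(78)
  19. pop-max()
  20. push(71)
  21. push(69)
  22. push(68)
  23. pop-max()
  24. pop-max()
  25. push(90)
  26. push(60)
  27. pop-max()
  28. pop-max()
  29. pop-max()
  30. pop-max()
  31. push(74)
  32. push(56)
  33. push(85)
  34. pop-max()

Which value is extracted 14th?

85

insert 49 → {49}
insert 77 → {77, 49}
insert 50 → {77, 50, 49}
insert 86 → {86, 77, 50, 49}
insert 65 → {86, 77, 65, 50, 49}
pop-max → 86; now {77, 65, 50, 49}
pop-max → 77; now {65, 50, 49}
insert 52 → {65, 52, 50, 49}
pop-max → 65; now {52, 50, 49}
pop-max → 52; now {50, 49}
insert 80 → {80, 50, 49}
pop-max → 80; now {50, 49}
insert 63 → {63, 50, 49}
insert 81 → {81, 63, 50, 49}
insert 62 → {81, 63, 62, 50, 49}
insert 58 → {81, 63, 62, 58, 50, 49}
pop-max → 81; now {63, 62, 58, 50, 49}
insert 78 → {78, 63, 62, 58, 50, 49}
pop-max → 78; now {63, 62, 58, 50, 49}
insert 71 → {71, 63, 62, 58, 50, 49}
insert 69 → {71, 69, 63, 62, 58, 50, 49}
insert 68 → {71, 69, 68, 63, 62, 58, 50, 49}
pop-max → 71; now {69, 68, 63, 62, 58, 50, 49}
pop-max → 69; now {68, 63, 62, 58, 50, 49}
insert 90 → {90, 68, 63, 62, 58, 50, 49}
insert 60 → {90, 68, 63, 62, 60, 58, 50, 49}
pop-max → 90; now {68, 63, 62, 60, 58, 50, 49}
pop-max → 68; now {63, 62, 60, 58, 50, 49}
pop-max → 63; now {62, 60, 58, 50, 49}
pop-max → 62; now {60, 58, 50, 49}
insert 74 → {74, 60, 58, 50, 49}
insert 56 → {74, 60, 58, 56, 50, 49}
insert 85 → {85, 74, 60, 58, 56, 50, 49}
pop-max → 85; now {74, 60, 58, 56, 50, 49}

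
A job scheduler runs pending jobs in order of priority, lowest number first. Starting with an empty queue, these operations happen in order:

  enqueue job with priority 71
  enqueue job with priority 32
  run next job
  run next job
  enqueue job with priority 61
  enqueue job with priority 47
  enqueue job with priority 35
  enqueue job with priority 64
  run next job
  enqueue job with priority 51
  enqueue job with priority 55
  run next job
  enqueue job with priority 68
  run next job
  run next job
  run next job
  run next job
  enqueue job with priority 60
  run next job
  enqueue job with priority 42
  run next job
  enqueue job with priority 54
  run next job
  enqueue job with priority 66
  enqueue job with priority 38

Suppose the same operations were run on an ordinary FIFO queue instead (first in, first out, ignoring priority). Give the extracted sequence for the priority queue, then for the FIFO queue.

priority queue: 32, 71, 35, 47, 51, 55, 61, 64, 60, 42, 54; FIFO queue: 71, 32, 61, 47, 35, 64, 51, 55, 68, 60, 42

insert 71 → {71}
insert 32 → {32, 71}
run next job → 32; now {71}
run next job → 71; now {}
insert 61 → {61}
insert 47 → {47, 61}
insert 35 → {35, 47, 61}
insert 64 → {35, 47, 61, 64}
run next job → 35; now {47, 61, 64}
insert 51 → {47, 51, 61, 64}
insert 55 → {47, 51, 55, 61, 64}
run next job → 47; now {51, 55, 61, 64}
insert 68 → {51, 55, 61, 64, 68}
run next job → 51; now {55, 61, 64, 68}
run next job → 55; now {61, 64, 68}
run next job → 61; now {64, 68}
run next job → 64; now {68}
insert 60 → {60, 68}
run next job → 60; now {68}
insert 42 → {42, 68}
run next job → 42; now {68}
insert 54 → {54, 68}
run next job → 54; now {68}
insert 66 → {66, 68}
insert 38 → {38, 66, 68}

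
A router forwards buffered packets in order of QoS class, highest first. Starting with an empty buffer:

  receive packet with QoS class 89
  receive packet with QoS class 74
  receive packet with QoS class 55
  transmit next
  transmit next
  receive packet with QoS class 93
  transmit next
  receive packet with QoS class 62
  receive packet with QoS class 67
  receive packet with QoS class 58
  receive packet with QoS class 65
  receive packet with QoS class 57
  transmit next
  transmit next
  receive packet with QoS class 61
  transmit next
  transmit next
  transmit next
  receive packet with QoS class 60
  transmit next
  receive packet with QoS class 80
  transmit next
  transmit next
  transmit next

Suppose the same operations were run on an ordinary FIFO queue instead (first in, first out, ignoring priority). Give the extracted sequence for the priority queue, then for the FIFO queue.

insert 89 → {89}
insert 74 → {89, 74}
insert 55 → {89, 74, 55}
transmit next → 89; now {74, 55}
transmit next → 74; now {55}
insert 93 → {93, 55}
transmit next → 93; now {55}
insert 62 → {62, 55}
insert 67 → {67, 62, 55}
insert 58 → {67, 62, 58, 55}
insert 65 → {67, 65, 62, 58, 55}
insert 57 → {67, 65, 62, 58, 57, 55}
transmit next → 67; now {65, 62, 58, 57, 55}
transmit next → 65; now {62, 58, 57, 55}
insert 61 → {62, 61, 58, 57, 55}
transmit next → 62; now {61, 58, 57, 55}
transmit next → 61; now {58, 57, 55}
transmit next → 58; now {57, 55}
insert 60 → {60, 57, 55}
transmit next → 60; now {57, 55}
insert 80 → {80, 57, 55}
transmit next → 80; now {57, 55}
transmit next → 57; now {55}
transmit next → 55; now {}

priority queue: 89 → 74 → 93 → 67 → 65 → 62 → 61 → 58 → 60 → 80 → 57 → 55; FIFO queue: 89 → 74 → 55 → 93 → 62 → 67 → 58 → 65 → 57 → 61 → 60 → 80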